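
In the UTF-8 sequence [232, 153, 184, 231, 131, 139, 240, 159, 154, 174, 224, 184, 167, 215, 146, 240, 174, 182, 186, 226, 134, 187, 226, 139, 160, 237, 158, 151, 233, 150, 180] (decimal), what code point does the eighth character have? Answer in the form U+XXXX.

Offset 0: leading byte 0xE8 = 11101000 → 3-byte char #1 = E8 99 B8.
Offset 3: leading byte 0xE7 = 11100111 → 3-byte char #2 = E7 83 8B.
Offset 6: leading byte 0xF0 = 11110000 → 4-byte char #3 = F0 9F 9A AE.
Offset 10: leading byte 0xE0 = 11100000 → 3-byte char #4 = E0 B8 A7.
Offset 13: leading byte 0xD7 = 11010111 → 2-byte char #5 = D7 92.
Offset 15: leading byte 0xF0 = 11110000 → 4-byte char #6 = F0 AE B6 BA.
Offset 19: leading byte 0xE2 = 11100010 → 3-byte char #7 = E2 86 BB.
Offset 22: leading byte 0xE2 = 11100010 → 3-byte char #8 = E2 8B A0.
Leading byte 0xE2 = 11100010 matches 1110xxxx → 3-byte sequence.
Byte 1: 0xE2 = 11100010, payload 0010 (4 bits).
Byte 2: 0x8B = 10001011 (10xxxxxx ✓), payload 001011.
Byte 3: 0xA0 = 10100000 (10xxxxxx ✓), payload 100000.
Concatenate: 0010001011100000 = 0x22E0 (16 bits → U+22E0).

U+22E0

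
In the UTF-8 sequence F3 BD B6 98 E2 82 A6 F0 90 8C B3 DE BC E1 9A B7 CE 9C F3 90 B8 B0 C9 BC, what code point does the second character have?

U+20A6

Offset 0: leading byte 0xF3 = 11110011 → 4-byte char #1 = F3 BD B6 98.
Offset 4: leading byte 0xE2 = 11100010 → 3-byte char #2 = E2 82 A6.
Leading byte 0xE2 = 11100010 matches 1110xxxx → 3-byte sequence.
Byte 1: 0xE2 = 11100010, payload 0010 (4 bits).
Byte 2: 0x82 = 10000010 (10xxxxxx ✓), payload 000010.
Byte 3: 0xA6 = 10100110 (10xxxxxx ✓), payload 100110.
Concatenate: 0010000010100110 = 0x20A6 (16 bits → U+20A6).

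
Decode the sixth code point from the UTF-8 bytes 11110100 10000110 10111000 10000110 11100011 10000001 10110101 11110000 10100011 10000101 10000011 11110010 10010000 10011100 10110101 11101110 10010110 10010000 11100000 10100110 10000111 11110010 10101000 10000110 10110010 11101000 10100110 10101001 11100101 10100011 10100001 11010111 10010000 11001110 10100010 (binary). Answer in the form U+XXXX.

U+0987

Offset 0: leading byte 0xF4 = 11110100 → 4-byte char #1 = F4 86 B8 86.
Offset 4: leading byte 0xE3 = 11100011 → 3-byte char #2 = E3 81 B5.
Offset 7: leading byte 0xF0 = 11110000 → 4-byte char #3 = F0 A3 85 83.
Offset 11: leading byte 0xF2 = 11110010 → 4-byte char #4 = F2 90 9C B5.
Offset 15: leading byte 0xEE = 11101110 → 3-byte char #5 = EE 96 90.
Offset 18: leading byte 0xE0 = 11100000 → 3-byte char #6 = E0 A6 87.
Leading byte 0xE0 = 11100000 matches 1110xxxx → 3-byte sequence.
Byte 1: 0xE0 = 11100000, payload 0000 (4 bits).
Byte 2: 0xA6 = 10100110 (10xxxxxx ✓), payload 100110.
Byte 3: 0x87 = 10000111 (10xxxxxx ✓), payload 000111.
Concatenate: 0000100110000111 = 0x987 (16 bits → U+0987).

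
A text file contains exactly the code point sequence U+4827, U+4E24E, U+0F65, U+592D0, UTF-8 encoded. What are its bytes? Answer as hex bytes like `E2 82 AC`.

E4 A0 A7 F1 8E 89 8E E0 BD A5 F1 99 8B 90

U+4827: 3-byte form → E4 A0 A7.
U+4E24E: 4-byte form → F1 8E 89 8E.
U+0F65: 3-byte form → E0 BD A5.
U+592D0: 4-byte form → F1 99 8B 90.
Concatenated (14 bytes): E4 A0 A7 F1 8E 89 8E E0 BD A5 F1 99 8B 90.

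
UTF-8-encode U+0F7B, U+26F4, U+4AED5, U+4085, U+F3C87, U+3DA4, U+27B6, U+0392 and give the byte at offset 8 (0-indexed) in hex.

0xBB

U+0F7B → 3-byte form E0 BD BB at offsets 0–2.
U+26F4 → 3-byte form E2 9B B4 at offsets 3–5.
U+4AED5 → 4-byte form F1 8A BB 95 at offsets 6–9.
Offset 8 falls in char 3's range; it's byte 3 of F1 8A BB 95 = 0xBB.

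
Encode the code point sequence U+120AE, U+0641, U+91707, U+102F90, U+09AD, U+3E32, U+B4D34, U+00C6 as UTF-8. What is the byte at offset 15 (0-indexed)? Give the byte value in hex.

0xA6

U+120AE → 4-byte form F0 92 82 AE at offsets 0–3.
U+0641 → 2-byte form D9 81 at offsets 4–5.
U+91707 → 4-byte form F2 91 9C 87 at offsets 6–9.
U+102F90 → 4-byte form F4 82 BE 90 at offsets 10–13.
U+09AD → 3-byte form E0 A6 AD at offsets 14–16.
Offset 15 falls in char 5's range; it's byte 2 of E0 A6 AD = 0xA6.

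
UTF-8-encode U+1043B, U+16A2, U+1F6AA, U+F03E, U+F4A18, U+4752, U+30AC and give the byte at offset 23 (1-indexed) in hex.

1-indexed offset 23 is 0-indexed offset 22.
U+1043B → 4-byte form F0 90 90 BB at offsets 0–3.
U+16A2 → 3-byte form E1 9A A2 at offsets 4–6.
U+1F6AA → 4-byte form F0 9F 9A AA at offsets 7–10.
U+F03E → 3-byte form EF 80 BE at offsets 11–13.
U+F4A18 → 4-byte form F3 B4 A8 98 at offsets 14–17.
U+4752 → 3-byte form E4 9D 92 at offsets 18–20.
U+30AC → 3-byte form E3 82 AC at offsets 21–23.
Offset 22 falls in char 7's range; it's byte 2 of E3 82 AC = 0x82.

0x82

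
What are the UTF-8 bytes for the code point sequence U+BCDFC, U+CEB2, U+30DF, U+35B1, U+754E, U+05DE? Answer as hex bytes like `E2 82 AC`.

U+BCDFC: 4-byte form → F2 BC B7 BC.
U+CEB2: 3-byte form → EC BA B2.
U+30DF: 3-byte form → E3 83 9F.
U+35B1: 3-byte form → E3 96 B1.
U+754E: 3-byte form → E7 95 8E.
U+05DE: 2-byte form → D7 9E.
Concatenated (18 bytes): F2 BC B7 BC EC BA B2 E3 83 9F E3 96 B1 E7 95 8E D7 9E.

F2 BC B7 BC EC BA B2 E3 83 9F E3 96 B1 E7 95 8E D7 9E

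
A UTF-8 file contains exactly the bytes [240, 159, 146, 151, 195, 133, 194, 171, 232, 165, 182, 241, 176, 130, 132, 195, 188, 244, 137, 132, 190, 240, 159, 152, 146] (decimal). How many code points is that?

Byte at offset 0: 0xF0 = 11110000 → 4-byte char (#1). Advance 4.
Byte at offset 4: 0xC3 = 11000011 → 2-byte char (#2). Advance 2.
Byte at offset 6: 0xC2 = 11000010 → 2-byte char (#3). Advance 2.
Byte at offset 8: 0xE8 = 11101000 → 3-byte char (#4). Advance 3.
Byte at offset 11: 0xF1 = 11110001 → 4-byte char (#5). Advance 4.
Byte at offset 15: 0xC3 = 11000011 → 2-byte char (#6). Advance 2.
Byte at offset 17: 0xF4 = 11110100 → 4-byte char (#7). Advance 4.
Byte at offset 21: 0xF0 = 11110000 → 4-byte char (#8). Advance 4.
Reached end at offset 25 after 8 code points.

8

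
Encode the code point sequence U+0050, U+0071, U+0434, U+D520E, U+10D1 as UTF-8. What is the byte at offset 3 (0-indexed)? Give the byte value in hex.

0xB4

U+0050 → 1-byte form 50 at offsets 0–0.
U+0071 → 1-byte form 71 at offsets 1–1.
U+0434 → 2-byte form D0 B4 at offsets 2–3.
Offset 3 falls in char 3's range; it's byte 2 of D0 B4 = 0xB4.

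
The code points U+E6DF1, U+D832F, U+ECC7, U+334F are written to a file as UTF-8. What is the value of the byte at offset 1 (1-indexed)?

1-indexed offset 1 is 0-indexed offset 0.
U+E6DF1 → 4-byte form F3 A6 B7 B1 at offsets 0–3.
Offset 0 falls in char 1's range; it's byte 1 of F3 A6 B7 B1 = 0xF3.

0xF3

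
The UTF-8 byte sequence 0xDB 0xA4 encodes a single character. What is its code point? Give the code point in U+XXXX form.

U+06E4

Leading byte 0xDB = 11011011 matches 110xxxxx → 2-byte sequence.
Byte 1: 0xDB = 11011011, payload 11011 (5 bits).
Byte 2: 0xA4 = 10100100 (10xxxxxx ✓), payload 100100.
Concatenate: 11011100100 = 0x6E4 (11 bits → U+06E4).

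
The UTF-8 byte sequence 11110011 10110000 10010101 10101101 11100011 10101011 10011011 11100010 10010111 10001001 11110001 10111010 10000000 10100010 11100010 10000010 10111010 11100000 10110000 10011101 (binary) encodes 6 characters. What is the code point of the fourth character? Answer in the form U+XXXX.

Offset 0: leading byte 0xF3 = 11110011 → 4-byte char #1 = F3 B0 95 AD.
Offset 4: leading byte 0xE3 = 11100011 → 3-byte char #2 = E3 AB 9B.
Offset 7: leading byte 0xE2 = 11100010 → 3-byte char #3 = E2 97 89.
Offset 10: leading byte 0xF1 = 11110001 → 4-byte char #4 = F1 BA 80 A2.
Leading byte 0xF1 = 11110001 matches 11110xxx → 4-byte sequence.
Byte 1: 0xF1 = 11110001, payload 001 (3 bits).
Byte 2: 0xBA = 10111010 (10xxxxxx ✓), payload 111010.
Byte 3: 0x80 = 10000000 (10xxxxxx ✓), payload 000000.
Byte 4: 0xA2 = 10100010 (10xxxxxx ✓), payload 100010.
Concatenate: 001111010000000100010 = 0x7A022 (21 bits → U+7A022).

U+7A022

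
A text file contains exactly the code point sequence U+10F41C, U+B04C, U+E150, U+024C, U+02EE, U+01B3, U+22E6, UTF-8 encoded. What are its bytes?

U+10F41C: 4-byte form → F4 8F 90 9C.
U+B04C: 3-byte form → EB 81 8C.
U+E150: 3-byte form → EE 85 90.
U+024C: 2-byte form → C9 8C.
U+02EE: 2-byte form → CB AE.
U+01B3: 2-byte form → C6 B3.
U+22E6: 3-byte form → E2 8B A6.
Concatenated (19 bytes): F4 8F 90 9C EB 81 8C EE 85 90 C9 8C CB AE C6 B3 E2 8B A6.

F4 8F 90 9C EB 81 8C EE 85 90 C9 8C CB AE C6 B3 E2 8B A6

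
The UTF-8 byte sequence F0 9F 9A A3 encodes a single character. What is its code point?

U+1F6A3

Leading byte 0xF0 = 11110000 matches 11110xxx → 4-byte sequence.
Byte 1: 0xF0 = 11110000, payload 000 (3 bits).
Byte 2: 0x9F = 10011111 (10xxxxxx ✓), payload 011111.
Byte 3: 0x9A = 10011010 (10xxxxxx ✓), payload 011010.
Byte 4: 0xA3 = 10100011 (10xxxxxx ✓), payload 100011.
Concatenate: 000011111011010100011 = 0x1F6A3 (21 bits → U+1F6A3).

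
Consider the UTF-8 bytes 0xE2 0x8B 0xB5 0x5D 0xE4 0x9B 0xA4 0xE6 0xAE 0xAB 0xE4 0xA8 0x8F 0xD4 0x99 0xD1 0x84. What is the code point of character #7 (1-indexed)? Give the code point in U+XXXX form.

Offset 0: leading byte 0xE2 = 11100010 → 3-byte char #1 = E2 8B B5.
Offset 3: leading byte 0x5D = 01011101 → 1-byte char #2 = 5D.
Offset 4: leading byte 0xE4 = 11100100 → 3-byte char #3 = E4 9B A4.
Offset 7: leading byte 0xE6 = 11100110 → 3-byte char #4 = E6 AE AB.
Offset 10: leading byte 0xE4 = 11100100 → 3-byte char #5 = E4 A8 8F.
Offset 13: leading byte 0xD4 = 11010100 → 2-byte char #6 = D4 99.
Offset 15: leading byte 0xD1 = 11010001 → 2-byte char #7 = D1 84.
Leading byte 0xD1 = 11010001 matches 110xxxxx → 2-byte sequence.
Byte 1: 0xD1 = 11010001, payload 10001 (5 bits).
Byte 2: 0x84 = 10000100 (10xxxxxx ✓), payload 000100.
Concatenate: 10001000100 = 0x444 (11 bits → U+0444).

U+0444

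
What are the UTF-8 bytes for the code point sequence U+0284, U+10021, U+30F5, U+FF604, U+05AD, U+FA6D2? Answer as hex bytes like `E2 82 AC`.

CA 84 F0 90 80 A1 E3 83 B5 F3 BF 98 84 D6 AD F3 BA 9B 92

U+0284: 2-byte form → CA 84.
U+10021: 4-byte form → F0 90 80 A1.
U+30F5: 3-byte form → E3 83 B5.
U+FF604: 4-byte form → F3 BF 98 84.
U+05AD: 2-byte form → D6 AD.
U+FA6D2: 4-byte form → F3 BA 9B 92.
Concatenated (19 bytes): CA 84 F0 90 80 A1 E3 83 B5 F3 BF 98 84 D6 AD F3 BA 9B 92.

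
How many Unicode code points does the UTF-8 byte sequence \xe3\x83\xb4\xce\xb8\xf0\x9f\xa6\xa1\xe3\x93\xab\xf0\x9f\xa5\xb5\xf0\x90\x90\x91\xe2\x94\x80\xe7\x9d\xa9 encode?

8

Byte at offset 0: 0xE3 = 11100011 → 3-byte char (#1). Advance 3.
Byte at offset 3: 0xCE = 11001110 → 2-byte char (#2). Advance 2.
Byte at offset 5: 0xF0 = 11110000 → 4-byte char (#3). Advance 4.
Byte at offset 9: 0xE3 = 11100011 → 3-byte char (#4). Advance 3.
Byte at offset 12: 0xF0 = 11110000 → 4-byte char (#5). Advance 4.
Byte at offset 16: 0xF0 = 11110000 → 4-byte char (#6). Advance 4.
Byte at offset 20: 0xE2 = 11100010 → 3-byte char (#7). Advance 3.
Byte at offset 23: 0xE7 = 11100111 → 3-byte char (#8). Advance 3.
Reached end at offset 26 after 8 code points.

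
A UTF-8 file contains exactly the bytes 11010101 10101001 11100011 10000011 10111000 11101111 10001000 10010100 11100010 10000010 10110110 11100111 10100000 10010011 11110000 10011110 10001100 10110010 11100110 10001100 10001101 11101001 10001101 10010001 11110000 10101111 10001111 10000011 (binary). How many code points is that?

9

Byte at offset 0: 0xD5 = 11010101 → 2-byte char (#1). Advance 2.
Byte at offset 2: 0xE3 = 11100011 → 3-byte char (#2). Advance 3.
Byte at offset 5: 0xEF = 11101111 → 3-byte char (#3). Advance 3.
Byte at offset 8: 0xE2 = 11100010 → 3-byte char (#4). Advance 3.
Byte at offset 11: 0xE7 = 11100111 → 3-byte char (#5). Advance 3.
Byte at offset 14: 0xF0 = 11110000 → 4-byte char (#6). Advance 4.
Byte at offset 18: 0xE6 = 11100110 → 3-byte char (#7). Advance 3.
Byte at offset 21: 0xE9 = 11101001 → 3-byte char (#8). Advance 3.
Byte at offset 24: 0xF0 = 11110000 → 4-byte char (#9). Advance 4.
Reached end at offset 28 after 9 code points.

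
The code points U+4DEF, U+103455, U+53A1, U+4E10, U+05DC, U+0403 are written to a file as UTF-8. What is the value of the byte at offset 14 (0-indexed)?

U+4DEF → 3-byte form E4 B7 AF at offsets 0–2.
U+103455 → 4-byte form F4 83 91 95 at offsets 3–6.
U+53A1 → 3-byte form E5 8E A1 at offsets 7–9.
U+4E10 → 3-byte form E4 B8 90 at offsets 10–12.
U+05DC → 2-byte form D7 9C at offsets 13–14.
Offset 14 falls in char 5's range; it's byte 2 of D7 9C = 0x9C.

0x9C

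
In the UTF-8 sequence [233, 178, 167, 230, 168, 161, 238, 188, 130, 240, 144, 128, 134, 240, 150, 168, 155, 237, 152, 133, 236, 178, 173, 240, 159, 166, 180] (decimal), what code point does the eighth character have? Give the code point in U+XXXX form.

U+1F9B4

Offset 0: leading byte 0xE9 = 11101001 → 3-byte char #1 = E9 B2 A7.
Offset 3: leading byte 0xE6 = 11100110 → 3-byte char #2 = E6 A8 A1.
Offset 6: leading byte 0xEE = 11101110 → 3-byte char #3 = EE BC 82.
Offset 9: leading byte 0xF0 = 11110000 → 4-byte char #4 = F0 90 80 86.
Offset 13: leading byte 0xF0 = 11110000 → 4-byte char #5 = F0 96 A8 9B.
Offset 17: leading byte 0xED = 11101101 → 3-byte char #6 = ED 98 85.
Offset 20: leading byte 0xEC = 11101100 → 3-byte char #7 = EC B2 AD.
Offset 23: leading byte 0xF0 = 11110000 → 4-byte char #8 = F0 9F A6 B4.
Leading byte 0xF0 = 11110000 matches 11110xxx → 4-byte sequence.
Byte 1: 0xF0 = 11110000, payload 000 (3 bits).
Byte 2: 0x9F = 10011111 (10xxxxxx ✓), payload 011111.
Byte 3: 0xA6 = 10100110 (10xxxxxx ✓), payload 100110.
Byte 4: 0xB4 = 10110100 (10xxxxxx ✓), payload 110100.
Concatenate: 000011111100110110100 = 0x1F9B4 (21 bits → U+1F9B4).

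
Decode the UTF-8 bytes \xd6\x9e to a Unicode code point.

Leading byte 0xD6 = 11010110 matches 110xxxxx → 2-byte sequence.
Byte 1: 0xD6 = 11010110, payload 10110 (5 bits).
Byte 2: 0x9E = 10011110 (10xxxxxx ✓), payload 011110.
Concatenate: 10110011110 = 0x59E (11 bits → U+059E).

U+059E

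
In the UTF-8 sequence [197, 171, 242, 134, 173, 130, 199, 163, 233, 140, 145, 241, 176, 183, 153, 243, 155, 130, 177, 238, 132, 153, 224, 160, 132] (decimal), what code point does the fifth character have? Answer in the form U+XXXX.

Offset 0: leading byte 0xC5 = 11000101 → 2-byte char #1 = C5 AB.
Offset 2: leading byte 0xF2 = 11110010 → 4-byte char #2 = F2 86 AD 82.
Offset 6: leading byte 0xC7 = 11000111 → 2-byte char #3 = C7 A3.
Offset 8: leading byte 0xE9 = 11101001 → 3-byte char #4 = E9 8C 91.
Offset 11: leading byte 0xF1 = 11110001 → 4-byte char #5 = F1 B0 B7 99.
Leading byte 0xF1 = 11110001 matches 11110xxx → 4-byte sequence.
Byte 1: 0xF1 = 11110001, payload 001 (3 bits).
Byte 2: 0xB0 = 10110000 (10xxxxxx ✓), payload 110000.
Byte 3: 0xB7 = 10110111 (10xxxxxx ✓), payload 110111.
Byte 4: 0x99 = 10011001 (10xxxxxx ✓), payload 011001.
Concatenate: 001110000110111011001 = 0x70DD9 (21 bits → U+70DD9).

U+70DD9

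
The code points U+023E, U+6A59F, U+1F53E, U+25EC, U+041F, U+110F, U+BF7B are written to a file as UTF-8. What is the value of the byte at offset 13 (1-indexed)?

1-indexed offset 13 is 0-indexed offset 12.
U+023E → 2-byte form C8 BE at offsets 0–1.
U+6A59F → 4-byte form F1 AA 96 9F at offsets 2–5.
U+1F53E → 4-byte form F0 9F 94 BE at offsets 6–9.
U+25EC → 3-byte form E2 97 AC at offsets 10–12.
Offset 12 falls in char 4's range; it's byte 3 of E2 97 AC = 0xAC.

0xAC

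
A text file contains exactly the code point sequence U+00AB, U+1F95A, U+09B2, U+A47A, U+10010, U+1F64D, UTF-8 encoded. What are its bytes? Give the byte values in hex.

U+00AB: 2-byte form → C2 AB.
U+1F95A: 4-byte form → F0 9F A5 9A.
U+09B2: 3-byte form → E0 A6 B2.
U+A47A: 3-byte form → EA 91 BA.
U+10010: 4-byte form → F0 90 80 90.
U+1F64D: 4-byte form → F0 9F 99 8D.
Concatenated (20 bytes): C2 AB F0 9F A5 9A E0 A6 B2 EA 91 BA F0 90 80 90 F0 9F 99 8D.

C2 AB F0 9F A5 9A E0 A6 B2 EA 91 BA F0 90 80 90 F0 9F 99 8D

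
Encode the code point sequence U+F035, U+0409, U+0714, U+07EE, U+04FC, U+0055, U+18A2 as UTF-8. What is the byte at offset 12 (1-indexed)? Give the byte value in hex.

0x55

1-indexed offset 12 is 0-indexed offset 11.
U+F035 → 3-byte form EF 80 B5 at offsets 0–2.
U+0409 → 2-byte form D0 89 at offsets 3–4.
U+0714 → 2-byte form DC 94 at offsets 5–6.
U+07EE → 2-byte form DF AE at offsets 7–8.
U+04FC → 2-byte form D3 BC at offsets 9–10.
U+0055 → 1-byte form 55 at offsets 11–11.
Offset 11 falls in char 6's range; it's byte 1 of 55 = 0x55.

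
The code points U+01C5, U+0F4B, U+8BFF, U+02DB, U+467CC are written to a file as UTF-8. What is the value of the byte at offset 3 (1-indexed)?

1-indexed offset 3 is 0-indexed offset 2.
U+01C5 → 2-byte form C7 85 at offsets 0–1.
U+0F4B → 3-byte form E0 BD 8B at offsets 2–4.
Offset 2 falls in char 2's range; it's byte 1 of E0 BD 8B = 0xE0.

0xE0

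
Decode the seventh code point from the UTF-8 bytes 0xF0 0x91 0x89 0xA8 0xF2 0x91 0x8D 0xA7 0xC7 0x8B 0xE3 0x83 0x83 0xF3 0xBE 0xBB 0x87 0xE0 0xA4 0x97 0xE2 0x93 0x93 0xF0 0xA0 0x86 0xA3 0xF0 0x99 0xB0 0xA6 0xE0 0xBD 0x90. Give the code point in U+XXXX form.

Offset 0: leading byte 0xF0 = 11110000 → 4-byte char #1 = F0 91 89 A8.
Offset 4: leading byte 0xF2 = 11110010 → 4-byte char #2 = F2 91 8D A7.
Offset 8: leading byte 0xC7 = 11000111 → 2-byte char #3 = C7 8B.
Offset 10: leading byte 0xE3 = 11100011 → 3-byte char #4 = E3 83 83.
Offset 13: leading byte 0xF3 = 11110011 → 4-byte char #5 = F3 BE BB 87.
Offset 17: leading byte 0xE0 = 11100000 → 3-byte char #6 = E0 A4 97.
Offset 20: leading byte 0xE2 = 11100010 → 3-byte char #7 = E2 93 93.
Leading byte 0xE2 = 11100010 matches 1110xxxx → 3-byte sequence.
Byte 1: 0xE2 = 11100010, payload 0010 (4 bits).
Byte 2: 0x93 = 10010011 (10xxxxxx ✓), payload 010011.
Byte 3: 0x93 = 10010011 (10xxxxxx ✓), payload 010011.
Concatenate: 0010010011010011 = 0x24D3 (16 bits → U+24D3).

U+24D3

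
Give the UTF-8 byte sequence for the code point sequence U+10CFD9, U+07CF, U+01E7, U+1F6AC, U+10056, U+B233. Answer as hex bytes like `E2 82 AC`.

U+10CFD9: 4-byte form → F4 8C BF 99.
U+07CF: 2-byte form → DF 8F.
U+01E7: 2-byte form → C7 A7.
U+1F6AC: 4-byte form → F0 9F 9A AC.
U+10056: 4-byte form → F0 90 81 96.
U+B233: 3-byte form → EB 88 B3.
Concatenated (19 bytes): F4 8C BF 99 DF 8F C7 A7 F0 9F 9A AC F0 90 81 96 EB 88 B3.

F4 8C BF 99 DF 8F C7 A7 F0 9F 9A AC F0 90 81 96 EB 88 B3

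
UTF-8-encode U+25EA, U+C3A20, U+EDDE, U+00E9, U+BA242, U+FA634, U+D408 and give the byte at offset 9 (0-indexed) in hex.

U+25EA → 3-byte form E2 97 AA at offsets 0–2.
U+C3A20 → 4-byte form F3 83 A8 A0 at offsets 3–6.
U+EDDE → 3-byte form EE B7 9E at offsets 7–9.
Offset 9 falls in char 3's range; it's byte 3 of EE B7 9E = 0x9E.

0x9E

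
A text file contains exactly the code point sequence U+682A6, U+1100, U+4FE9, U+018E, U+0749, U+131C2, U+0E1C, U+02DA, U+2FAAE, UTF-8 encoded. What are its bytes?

U+682A6: 4-byte form → F1 A8 8A A6.
U+1100: 3-byte form → E1 84 80.
U+4FE9: 3-byte form → E4 BF A9.
U+018E: 2-byte form → C6 8E.
U+0749: 2-byte form → DD 89.
U+131C2: 4-byte form → F0 93 87 82.
U+0E1C: 3-byte form → E0 B8 9C.
U+02DA: 2-byte form → CB 9A.
U+2FAAE: 4-byte form → F0 AF AA AE.
Concatenated (27 bytes): F1 A8 8A A6 E1 84 80 E4 BF A9 C6 8E DD 89 F0 93 87 82 E0 B8 9C CB 9A F0 AF AA AE.

F1 A8 8A A6 E1 84 80 E4 BF A9 C6 8E DD 89 F0 93 87 82 E0 B8 9C CB 9A F0 AF AA AE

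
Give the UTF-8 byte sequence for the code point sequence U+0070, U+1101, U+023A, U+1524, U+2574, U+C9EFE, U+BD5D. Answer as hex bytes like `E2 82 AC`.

70 E1 84 81 C8 BA E1 94 A4 E2 95 B4 F3 89 BB BE EB B5 9D

U+0070: 1-byte form → 70.
U+1101: 3-byte form → E1 84 81.
U+023A: 2-byte form → C8 BA.
U+1524: 3-byte form → E1 94 A4.
U+2574: 3-byte form → E2 95 B4.
U+C9EFE: 4-byte form → F3 89 BB BE.
U+BD5D: 3-byte form → EB B5 9D.
Concatenated (19 bytes): 70 E1 84 81 C8 BA E1 94 A4 E2 95 B4 F3 89 BB BE EB B5 9D.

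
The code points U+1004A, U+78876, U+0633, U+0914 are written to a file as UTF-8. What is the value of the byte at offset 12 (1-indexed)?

1-indexed offset 12 is 0-indexed offset 11.
U+1004A → 4-byte form F0 90 81 8A at offsets 0–3.
U+78876 → 4-byte form F1 B8 A1 B6 at offsets 4–7.
U+0633 → 2-byte form D8 B3 at offsets 8–9.
U+0914 → 3-byte form E0 A4 94 at offsets 10–12.
Offset 11 falls in char 4's range; it's byte 2 of E0 A4 94 = 0xA4.

0xA4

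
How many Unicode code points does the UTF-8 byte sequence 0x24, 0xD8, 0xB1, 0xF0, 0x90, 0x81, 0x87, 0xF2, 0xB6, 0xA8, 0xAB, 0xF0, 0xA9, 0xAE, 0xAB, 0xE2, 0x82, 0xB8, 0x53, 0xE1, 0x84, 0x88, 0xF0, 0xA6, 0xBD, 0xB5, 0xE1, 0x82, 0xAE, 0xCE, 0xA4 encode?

Byte at offset 0: 0x24 = 00100100 → 1-byte char (#1). Advance 1.
Byte at offset 1: 0xD8 = 11011000 → 2-byte char (#2). Advance 2.
Byte at offset 3: 0xF0 = 11110000 → 4-byte char (#3). Advance 4.
Byte at offset 7: 0xF2 = 11110010 → 4-byte char (#4). Advance 4.
Byte at offset 11: 0xF0 = 11110000 → 4-byte char (#5). Advance 4.
Byte at offset 15: 0xE2 = 11100010 → 3-byte char (#6). Advance 3.
Byte at offset 18: 0x53 = 01010011 → 1-byte char (#7). Advance 1.
Byte at offset 19: 0xE1 = 11100001 → 3-byte char (#8). Advance 3.
Byte at offset 22: 0xF0 = 11110000 → 4-byte char (#9). Advance 4.
Byte at offset 26: 0xE1 = 11100001 → 3-byte char (#10). Advance 3.
Byte at offset 29: 0xCE = 11001110 → 2-byte char (#11). Advance 2.
Reached end at offset 31 after 11 code points.

11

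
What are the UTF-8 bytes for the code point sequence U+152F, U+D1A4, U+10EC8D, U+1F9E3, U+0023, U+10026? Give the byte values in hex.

E1 94 AF ED 86 A4 F4 8E B2 8D F0 9F A7 A3 23 F0 90 80 A6

U+152F: 3-byte form → E1 94 AF.
U+D1A4: 3-byte form → ED 86 A4.
U+10EC8D: 4-byte form → F4 8E B2 8D.
U+1F9E3: 4-byte form → F0 9F A7 A3.
U+0023: 1-byte form → 23.
U+10026: 4-byte form → F0 90 80 A6.
Concatenated (19 bytes): E1 94 AF ED 86 A4 F4 8E B2 8D F0 9F A7 A3 23 F0 90 80 A6.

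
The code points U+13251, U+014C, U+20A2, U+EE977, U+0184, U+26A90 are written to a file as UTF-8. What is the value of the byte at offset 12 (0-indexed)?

0xB7

U+13251 → 4-byte form F0 93 89 91 at offsets 0–3.
U+014C → 2-byte form C5 8C at offsets 4–5.
U+20A2 → 3-byte form E2 82 A2 at offsets 6–8.
U+EE977 → 4-byte form F3 AE A5 B7 at offsets 9–12.
Offset 12 falls in char 4's range; it's byte 4 of F3 AE A5 B7 = 0xB7.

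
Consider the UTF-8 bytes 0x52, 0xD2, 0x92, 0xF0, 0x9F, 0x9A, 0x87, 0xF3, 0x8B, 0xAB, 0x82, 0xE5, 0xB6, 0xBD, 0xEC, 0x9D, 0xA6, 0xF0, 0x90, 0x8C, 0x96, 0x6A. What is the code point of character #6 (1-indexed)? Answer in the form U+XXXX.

Offset 0: leading byte 0x52 = 01010010 → 1-byte char #1 = 52.
Offset 1: leading byte 0xD2 = 11010010 → 2-byte char #2 = D2 92.
Offset 3: leading byte 0xF0 = 11110000 → 4-byte char #3 = F0 9F 9A 87.
Offset 7: leading byte 0xF3 = 11110011 → 4-byte char #4 = F3 8B AB 82.
Offset 11: leading byte 0xE5 = 11100101 → 3-byte char #5 = E5 B6 BD.
Offset 14: leading byte 0xEC = 11101100 → 3-byte char #6 = EC 9D A6.
Leading byte 0xEC = 11101100 matches 1110xxxx → 3-byte sequence.
Byte 1: 0xEC = 11101100, payload 1100 (4 bits).
Byte 2: 0x9D = 10011101 (10xxxxxx ✓), payload 011101.
Byte 3: 0xA6 = 10100110 (10xxxxxx ✓), payload 100110.
Concatenate: 1100011101100110 = 0xC766 (16 bits → U+C766).

U+C766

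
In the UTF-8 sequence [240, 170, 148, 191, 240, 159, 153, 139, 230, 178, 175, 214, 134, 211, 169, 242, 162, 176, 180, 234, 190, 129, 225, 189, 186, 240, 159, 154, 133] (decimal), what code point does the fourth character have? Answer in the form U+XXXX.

Offset 0: leading byte 0xF0 = 11110000 → 4-byte char #1 = F0 AA 94 BF.
Offset 4: leading byte 0xF0 = 11110000 → 4-byte char #2 = F0 9F 99 8B.
Offset 8: leading byte 0xE6 = 11100110 → 3-byte char #3 = E6 B2 AF.
Offset 11: leading byte 0xD6 = 11010110 → 2-byte char #4 = D6 86.
Leading byte 0xD6 = 11010110 matches 110xxxxx → 2-byte sequence.
Byte 1: 0xD6 = 11010110, payload 10110 (5 bits).
Byte 2: 0x86 = 10000110 (10xxxxxx ✓), payload 000110.
Concatenate: 10110000110 = 0x586 (11 bits → U+0586).

U+0586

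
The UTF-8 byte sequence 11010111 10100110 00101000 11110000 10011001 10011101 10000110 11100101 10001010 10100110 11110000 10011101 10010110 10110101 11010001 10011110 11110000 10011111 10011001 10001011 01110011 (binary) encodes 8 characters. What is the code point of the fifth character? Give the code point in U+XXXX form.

Offset 0: leading byte 0xD7 = 11010111 → 2-byte char #1 = D7 A6.
Offset 2: leading byte 0x28 = 00101000 → 1-byte char #2 = 28.
Offset 3: leading byte 0xF0 = 11110000 → 4-byte char #3 = F0 99 9D 86.
Offset 7: leading byte 0xE5 = 11100101 → 3-byte char #4 = E5 8A A6.
Offset 10: leading byte 0xF0 = 11110000 → 4-byte char #5 = F0 9D 96 B5.
Leading byte 0xF0 = 11110000 matches 11110xxx → 4-byte sequence.
Byte 1: 0xF0 = 11110000, payload 000 (3 bits).
Byte 2: 0x9D = 10011101 (10xxxxxx ✓), payload 011101.
Byte 3: 0x96 = 10010110 (10xxxxxx ✓), payload 010110.
Byte 4: 0xB5 = 10110101 (10xxxxxx ✓), payload 110101.
Concatenate: 000011101010110110101 = 0x1D5B5 (21 bits → U+1D5B5).

U+1D5B5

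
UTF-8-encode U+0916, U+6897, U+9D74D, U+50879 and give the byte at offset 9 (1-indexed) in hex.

0x9D

1-indexed offset 9 is 0-indexed offset 8.
U+0916 → 3-byte form E0 A4 96 at offsets 0–2.
U+6897 → 3-byte form E6 A2 97 at offsets 3–5.
U+9D74D → 4-byte form F2 9D 9D 8D at offsets 6–9.
Offset 8 falls in char 3's range; it's byte 3 of F2 9D 9D 8D = 0x9D.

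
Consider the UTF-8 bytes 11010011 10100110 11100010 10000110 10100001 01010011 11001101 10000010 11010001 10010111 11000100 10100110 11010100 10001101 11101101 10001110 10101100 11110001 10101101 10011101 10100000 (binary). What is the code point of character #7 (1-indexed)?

Offset 0: leading byte 0xD3 = 11010011 → 2-byte char #1 = D3 A6.
Offset 2: leading byte 0xE2 = 11100010 → 3-byte char #2 = E2 86 A1.
Offset 5: leading byte 0x53 = 01010011 → 1-byte char #3 = 53.
Offset 6: leading byte 0xCD = 11001101 → 2-byte char #4 = CD 82.
Offset 8: leading byte 0xD1 = 11010001 → 2-byte char #5 = D1 97.
Offset 10: leading byte 0xC4 = 11000100 → 2-byte char #6 = C4 A6.
Offset 12: leading byte 0xD4 = 11010100 → 2-byte char #7 = D4 8D.
Leading byte 0xD4 = 11010100 matches 110xxxxx → 2-byte sequence.
Byte 1: 0xD4 = 11010100, payload 10100 (5 bits).
Byte 2: 0x8D = 10001101 (10xxxxxx ✓), payload 001101.
Concatenate: 10100001101 = 0x50D (11 bits → U+050D).

U+050D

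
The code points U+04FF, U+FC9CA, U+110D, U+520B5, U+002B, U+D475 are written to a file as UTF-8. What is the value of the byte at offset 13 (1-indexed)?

1-indexed offset 13 is 0-indexed offset 12.
U+04FF → 2-byte form D3 BF at offsets 0–1.
U+FC9CA → 4-byte form F3 BC A7 8A at offsets 2–5.
U+110D → 3-byte form E1 84 8D at offsets 6–8.
U+520B5 → 4-byte form F1 92 82 B5 at offsets 9–12.
Offset 12 falls in char 4's range; it's byte 4 of F1 92 82 B5 = 0xB5.

0xB5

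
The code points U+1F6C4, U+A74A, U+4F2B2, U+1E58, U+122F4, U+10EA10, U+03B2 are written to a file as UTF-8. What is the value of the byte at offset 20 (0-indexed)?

U+1F6C4 → 4-byte form F0 9F 9B 84 at offsets 0–3.
U+A74A → 3-byte form EA 9D 8A at offsets 4–6.
U+4F2B2 → 4-byte form F1 8F 8A B2 at offsets 7–10.
U+1E58 → 3-byte form E1 B9 98 at offsets 11–13.
U+122F4 → 4-byte form F0 92 8B B4 at offsets 14–17.
U+10EA10 → 4-byte form F4 8E A8 90 at offsets 18–21.
Offset 20 falls in char 6's range; it's byte 3 of F4 8E A8 90 = 0xA8.

0xA8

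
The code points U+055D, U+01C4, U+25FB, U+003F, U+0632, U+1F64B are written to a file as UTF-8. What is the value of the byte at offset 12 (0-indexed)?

0x99

U+055D → 2-byte form D5 9D at offsets 0–1.
U+01C4 → 2-byte form C7 84 at offsets 2–3.
U+25FB → 3-byte form E2 97 BB at offsets 4–6.
U+003F → 1-byte form 3F at offsets 7–7.
U+0632 → 2-byte form D8 B2 at offsets 8–9.
U+1F64B → 4-byte form F0 9F 99 8B at offsets 10–13.
Offset 12 falls in char 6's range; it's byte 3 of F0 9F 99 8B = 0x99.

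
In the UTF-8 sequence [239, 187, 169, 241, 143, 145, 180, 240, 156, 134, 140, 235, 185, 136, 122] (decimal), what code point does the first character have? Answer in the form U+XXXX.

Offset 0: leading byte 0xEF = 11101111 → 3-byte char #1 = EF BB A9.
Leading byte 0xEF = 11101111 matches 1110xxxx → 3-byte sequence.
Byte 1: 0xEF = 11101111, payload 1111 (4 bits).
Byte 2: 0xBB = 10111011 (10xxxxxx ✓), payload 111011.
Byte 3: 0xA9 = 10101001 (10xxxxxx ✓), payload 101001.
Concatenate: 1111111011101001 = 0xFEE9 (16 bits → U+FEE9).

U+FEE9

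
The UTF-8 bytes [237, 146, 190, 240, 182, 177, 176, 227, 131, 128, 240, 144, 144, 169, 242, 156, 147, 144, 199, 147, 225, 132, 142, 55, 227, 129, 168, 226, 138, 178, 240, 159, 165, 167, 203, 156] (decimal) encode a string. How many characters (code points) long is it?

12

Byte at offset 0: 0xED = 11101101 → 3-byte char (#1). Advance 3.
Byte at offset 3: 0xF0 = 11110000 → 4-byte char (#2). Advance 4.
Byte at offset 7: 0xE3 = 11100011 → 3-byte char (#3). Advance 3.
Byte at offset 10: 0xF0 = 11110000 → 4-byte char (#4). Advance 4.
Byte at offset 14: 0xF2 = 11110010 → 4-byte char (#5). Advance 4.
Byte at offset 18: 0xC7 = 11000111 → 2-byte char (#6). Advance 2.
Byte at offset 20: 0xE1 = 11100001 → 3-byte char (#7). Advance 3.
Byte at offset 23: 0x37 = 00110111 → 1-byte char (#8). Advance 1.
Byte at offset 24: 0xE3 = 11100011 → 3-byte char (#9). Advance 3.
Byte at offset 27: 0xE2 = 11100010 → 3-byte char (#10). Advance 3.
Byte at offset 30: 0xF0 = 11110000 → 4-byte char (#11). Advance 4.
Byte at offset 34: 0xCB = 11001011 → 2-byte char (#12). Advance 2.
Reached end at offset 36 after 12 code points.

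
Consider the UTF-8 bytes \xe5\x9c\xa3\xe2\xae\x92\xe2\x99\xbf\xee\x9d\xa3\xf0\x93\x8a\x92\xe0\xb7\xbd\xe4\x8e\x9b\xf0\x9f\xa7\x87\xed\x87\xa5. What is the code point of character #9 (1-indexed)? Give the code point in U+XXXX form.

U+D1E5

Offset 0: leading byte 0xE5 = 11100101 → 3-byte char #1 = E5 9C A3.
Offset 3: leading byte 0xE2 = 11100010 → 3-byte char #2 = E2 AE 92.
Offset 6: leading byte 0xE2 = 11100010 → 3-byte char #3 = E2 99 BF.
Offset 9: leading byte 0xEE = 11101110 → 3-byte char #4 = EE 9D A3.
Offset 12: leading byte 0xF0 = 11110000 → 4-byte char #5 = F0 93 8A 92.
Offset 16: leading byte 0xE0 = 11100000 → 3-byte char #6 = E0 B7 BD.
Offset 19: leading byte 0xE4 = 11100100 → 3-byte char #7 = E4 8E 9B.
Offset 22: leading byte 0xF0 = 11110000 → 4-byte char #8 = F0 9F A7 87.
Offset 26: leading byte 0xED = 11101101 → 3-byte char #9 = ED 87 A5.
Leading byte 0xED = 11101101 matches 1110xxxx → 3-byte sequence.
Byte 1: 0xED = 11101101, payload 1101 (4 bits).
Byte 2: 0x87 = 10000111 (10xxxxxx ✓), payload 000111.
Byte 3: 0xA5 = 10100101 (10xxxxxx ✓), payload 100101.
Concatenate: 1101000111100101 = 0xD1E5 (16 bits → U+D1E5).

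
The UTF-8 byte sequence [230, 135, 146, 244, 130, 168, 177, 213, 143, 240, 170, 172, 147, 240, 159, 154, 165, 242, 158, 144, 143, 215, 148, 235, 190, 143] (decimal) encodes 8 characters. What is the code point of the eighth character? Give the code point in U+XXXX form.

U+BF8F

Offset 0: leading byte 0xE6 = 11100110 → 3-byte char #1 = E6 87 92.
Offset 3: leading byte 0xF4 = 11110100 → 4-byte char #2 = F4 82 A8 B1.
Offset 7: leading byte 0xD5 = 11010101 → 2-byte char #3 = D5 8F.
Offset 9: leading byte 0xF0 = 11110000 → 4-byte char #4 = F0 AA AC 93.
Offset 13: leading byte 0xF0 = 11110000 → 4-byte char #5 = F0 9F 9A A5.
Offset 17: leading byte 0xF2 = 11110010 → 4-byte char #6 = F2 9E 90 8F.
Offset 21: leading byte 0xD7 = 11010111 → 2-byte char #7 = D7 94.
Offset 23: leading byte 0xEB = 11101011 → 3-byte char #8 = EB BE 8F.
Leading byte 0xEB = 11101011 matches 1110xxxx → 3-byte sequence.
Byte 1: 0xEB = 11101011, payload 1011 (4 bits).
Byte 2: 0xBE = 10111110 (10xxxxxx ✓), payload 111110.
Byte 3: 0x8F = 10001111 (10xxxxxx ✓), payload 001111.
Concatenate: 1011111110001111 = 0xBF8F (16 bits → U+BF8F).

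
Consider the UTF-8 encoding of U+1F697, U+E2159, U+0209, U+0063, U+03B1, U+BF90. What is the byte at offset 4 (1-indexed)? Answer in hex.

1-indexed offset 4 is 0-indexed offset 3.
U+1F697 → 4-byte form F0 9F 9A 97 at offsets 0–3.
Offset 3 falls in char 1's range; it's byte 4 of F0 9F 9A 97 = 0x97.

0x97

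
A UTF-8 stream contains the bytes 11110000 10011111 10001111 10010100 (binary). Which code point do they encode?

Leading byte 0xF0 = 11110000 matches 11110xxx → 4-byte sequence.
Byte 1: 0xF0 = 11110000, payload 000 (3 bits).
Byte 2: 0x9F = 10011111 (10xxxxxx ✓), payload 011111.
Byte 3: 0x8F = 10001111 (10xxxxxx ✓), payload 001111.
Byte 4: 0x94 = 10010100 (10xxxxxx ✓), payload 010100.
Concatenate: 000011111001111010100 = 0x1F3D4 (21 bits → U+1F3D4).

U+1F3D4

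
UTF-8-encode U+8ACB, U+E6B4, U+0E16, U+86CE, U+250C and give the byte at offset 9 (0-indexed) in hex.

U+8ACB → 3-byte form E8 AB 8B at offsets 0–2.
U+E6B4 → 3-byte form EE 9A B4 at offsets 3–5.
U+0E16 → 3-byte form E0 B8 96 at offsets 6–8.
U+86CE → 3-byte form E8 9B 8E at offsets 9–11.
Offset 9 falls in char 4's range; it's byte 1 of E8 9B 8E = 0xE8.

0xE8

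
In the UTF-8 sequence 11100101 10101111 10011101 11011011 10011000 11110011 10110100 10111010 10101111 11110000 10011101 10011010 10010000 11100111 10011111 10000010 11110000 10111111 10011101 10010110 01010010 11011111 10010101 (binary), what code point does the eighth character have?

Offset 0: leading byte 0xE5 = 11100101 → 3-byte char #1 = E5 AF 9D.
Offset 3: leading byte 0xDB = 11011011 → 2-byte char #2 = DB 98.
Offset 5: leading byte 0xF3 = 11110011 → 4-byte char #3 = F3 B4 BA AF.
Offset 9: leading byte 0xF0 = 11110000 → 4-byte char #4 = F0 9D 9A 90.
Offset 13: leading byte 0xE7 = 11100111 → 3-byte char #5 = E7 9F 82.
Offset 16: leading byte 0xF0 = 11110000 → 4-byte char #6 = F0 BF 9D 96.
Offset 20: leading byte 0x52 = 01010010 → 1-byte char #7 = 52.
Offset 21: leading byte 0xDF = 11011111 → 2-byte char #8 = DF 95.
Leading byte 0xDF = 11011111 matches 110xxxxx → 2-byte sequence.
Byte 1: 0xDF = 11011111, payload 11111 (5 bits).
Byte 2: 0x95 = 10010101 (10xxxxxx ✓), payload 010101.
Concatenate: 11111010101 = 0x7D5 (11 bits → U+07D5).

U+07D5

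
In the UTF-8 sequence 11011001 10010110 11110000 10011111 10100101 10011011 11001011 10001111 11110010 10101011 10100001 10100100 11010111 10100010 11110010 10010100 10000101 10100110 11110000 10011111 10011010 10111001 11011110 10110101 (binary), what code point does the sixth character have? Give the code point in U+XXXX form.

U+94166

Offset 0: leading byte 0xD9 = 11011001 → 2-byte char #1 = D9 96.
Offset 2: leading byte 0xF0 = 11110000 → 4-byte char #2 = F0 9F A5 9B.
Offset 6: leading byte 0xCB = 11001011 → 2-byte char #3 = CB 8F.
Offset 8: leading byte 0xF2 = 11110010 → 4-byte char #4 = F2 AB A1 A4.
Offset 12: leading byte 0xD7 = 11010111 → 2-byte char #5 = D7 A2.
Offset 14: leading byte 0xF2 = 11110010 → 4-byte char #6 = F2 94 85 A6.
Leading byte 0xF2 = 11110010 matches 11110xxx → 4-byte sequence.
Byte 1: 0xF2 = 11110010, payload 010 (3 bits).
Byte 2: 0x94 = 10010100 (10xxxxxx ✓), payload 010100.
Byte 3: 0x85 = 10000101 (10xxxxxx ✓), payload 000101.
Byte 4: 0xA6 = 10100110 (10xxxxxx ✓), payload 100110.
Concatenate: 010010100000101100110 = 0x94166 (21 bits → U+94166).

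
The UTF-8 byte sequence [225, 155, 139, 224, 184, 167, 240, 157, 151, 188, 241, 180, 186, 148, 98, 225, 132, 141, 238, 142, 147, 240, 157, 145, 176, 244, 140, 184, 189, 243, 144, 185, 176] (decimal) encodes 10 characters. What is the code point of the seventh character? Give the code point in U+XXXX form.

Offset 0: leading byte 0xE1 = 11100001 → 3-byte char #1 = E1 9B 8B.
Offset 3: leading byte 0xE0 = 11100000 → 3-byte char #2 = E0 B8 A7.
Offset 6: leading byte 0xF0 = 11110000 → 4-byte char #3 = F0 9D 97 BC.
Offset 10: leading byte 0xF1 = 11110001 → 4-byte char #4 = F1 B4 BA 94.
Offset 14: leading byte 0x62 = 01100010 → 1-byte char #5 = 62.
Offset 15: leading byte 0xE1 = 11100001 → 3-byte char #6 = E1 84 8D.
Offset 18: leading byte 0xEE = 11101110 → 3-byte char #7 = EE 8E 93.
Leading byte 0xEE = 11101110 matches 1110xxxx → 3-byte sequence.
Byte 1: 0xEE = 11101110, payload 1110 (4 bits).
Byte 2: 0x8E = 10001110 (10xxxxxx ✓), payload 001110.
Byte 3: 0x93 = 10010011 (10xxxxxx ✓), payload 010011.
Concatenate: 1110001110010011 = 0xE393 (16 bits → U+E393).

U+E393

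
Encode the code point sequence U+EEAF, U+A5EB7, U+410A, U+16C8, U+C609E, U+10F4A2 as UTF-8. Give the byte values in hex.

U+EEAF: 3-byte form → EE BA AF.
U+A5EB7: 4-byte form → F2 A5 BA B7.
U+410A: 3-byte form → E4 84 8A.
U+16C8: 3-byte form → E1 9B 88.
U+C609E: 4-byte form → F3 86 82 9E.
U+10F4A2: 4-byte form → F4 8F 92 A2.
Concatenated (21 bytes): EE BA AF F2 A5 BA B7 E4 84 8A E1 9B 88 F3 86 82 9E F4 8F 92 A2.

EE BA AF F2 A5 BA B7 E4 84 8A E1 9B 88 F3 86 82 9E F4 8F 92 A2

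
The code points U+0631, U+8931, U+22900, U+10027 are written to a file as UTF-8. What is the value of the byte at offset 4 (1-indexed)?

1-indexed offset 4 is 0-indexed offset 3.
U+0631 → 2-byte form D8 B1 at offsets 0–1.
U+8931 → 3-byte form E8 A4 B1 at offsets 2–4.
Offset 3 falls in char 2's range; it's byte 2 of E8 A4 B1 = 0xA4.

0xA4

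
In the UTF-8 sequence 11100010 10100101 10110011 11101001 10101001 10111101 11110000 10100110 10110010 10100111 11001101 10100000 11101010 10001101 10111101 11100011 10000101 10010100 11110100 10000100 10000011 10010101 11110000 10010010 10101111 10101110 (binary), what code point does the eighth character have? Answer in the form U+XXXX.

U+12BEE

Offset 0: leading byte 0xE2 = 11100010 → 3-byte char #1 = E2 A5 B3.
Offset 3: leading byte 0xE9 = 11101001 → 3-byte char #2 = E9 A9 BD.
Offset 6: leading byte 0xF0 = 11110000 → 4-byte char #3 = F0 A6 B2 A7.
Offset 10: leading byte 0xCD = 11001101 → 2-byte char #4 = CD A0.
Offset 12: leading byte 0xEA = 11101010 → 3-byte char #5 = EA 8D BD.
Offset 15: leading byte 0xE3 = 11100011 → 3-byte char #6 = E3 85 94.
Offset 18: leading byte 0xF4 = 11110100 → 4-byte char #7 = F4 84 83 95.
Offset 22: leading byte 0xF0 = 11110000 → 4-byte char #8 = F0 92 AF AE.
Leading byte 0xF0 = 11110000 matches 11110xxx → 4-byte sequence.
Byte 1: 0xF0 = 11110000, payload 000 (3 bits).
Byte 2: 0x92 = 10010010 (10xxxxxx ✓), payload 010010.
Byte 3: 0xAF = 10101111 (10xxxxxx ✓), payload 101111.
Byte 4: 0xAE = 10101110 (10xxxxxx ✓), payload 101110.
Concatenate: 000010010101111101110 = 0x12BEE (21 bits → U+12BEE).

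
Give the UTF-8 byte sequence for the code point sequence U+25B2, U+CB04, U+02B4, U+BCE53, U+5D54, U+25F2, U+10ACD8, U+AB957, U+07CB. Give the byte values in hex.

U+25B2: 3-byte form → E2 96 B2.
U+CB04: 3-byte form → EC AC 84.
U+02B4: 2-byte form → CA B4.
U+BCE53: 4-byte form → F2 BC B9 93.
U+5D54: 3-byte form → E5 B5 94.
U+25F2: 3-byte form → E2 97 B2.
U+10ACD8: 4-byte form → F4 8A B3 98.
U+AB957: 4-byte form → F2 AB A5 97.
U+07CB: 2-byte form → DF 8B.
Concatenated (28 bytes): E2 96 B2 EC AC 84 CA B4 F2 BC B9 93 E5 B5 94 E2 97 B2 F4 8A B3 98 F2 AB A5 97 DF 8B.

E2 96 B2 EC AC 84 CA B4 F2 BC B9 93 E5 B5 94 E2 97 B2 F4 8A B3 98 F2 AB A5 97 DF 8B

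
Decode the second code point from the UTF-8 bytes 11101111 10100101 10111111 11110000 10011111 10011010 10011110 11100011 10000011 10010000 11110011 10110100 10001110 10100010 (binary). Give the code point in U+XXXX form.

U+1F69E

Offset 0: leading byte 0xEF = 11101111 → 3-byte char #1 = EF A5 BF.
Offset 3: leading byte 0xF0 = 11110000 → 4-byte char #2 = F0 9F 9A 9E.
Leading byte 0xF0 = 11110000 matches 11110xxx → 4-byte sequence.
Byte 1: 0xF0 = 11110000, payload 000 (3 bits).
Byte 2: 0x9F = 10011111 (10xxxxxx ✓), payload 011111.
Byte 3: 0x9A = 10011010 (10xxxxxx ✓), payload 011010.
Byte 4: 0x9E = 10011110 (10xxxxxx ✓), payload 011110.
Concatenate: 000011111011010011110 = 0x1F69E (21 bits → U+1F69E).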